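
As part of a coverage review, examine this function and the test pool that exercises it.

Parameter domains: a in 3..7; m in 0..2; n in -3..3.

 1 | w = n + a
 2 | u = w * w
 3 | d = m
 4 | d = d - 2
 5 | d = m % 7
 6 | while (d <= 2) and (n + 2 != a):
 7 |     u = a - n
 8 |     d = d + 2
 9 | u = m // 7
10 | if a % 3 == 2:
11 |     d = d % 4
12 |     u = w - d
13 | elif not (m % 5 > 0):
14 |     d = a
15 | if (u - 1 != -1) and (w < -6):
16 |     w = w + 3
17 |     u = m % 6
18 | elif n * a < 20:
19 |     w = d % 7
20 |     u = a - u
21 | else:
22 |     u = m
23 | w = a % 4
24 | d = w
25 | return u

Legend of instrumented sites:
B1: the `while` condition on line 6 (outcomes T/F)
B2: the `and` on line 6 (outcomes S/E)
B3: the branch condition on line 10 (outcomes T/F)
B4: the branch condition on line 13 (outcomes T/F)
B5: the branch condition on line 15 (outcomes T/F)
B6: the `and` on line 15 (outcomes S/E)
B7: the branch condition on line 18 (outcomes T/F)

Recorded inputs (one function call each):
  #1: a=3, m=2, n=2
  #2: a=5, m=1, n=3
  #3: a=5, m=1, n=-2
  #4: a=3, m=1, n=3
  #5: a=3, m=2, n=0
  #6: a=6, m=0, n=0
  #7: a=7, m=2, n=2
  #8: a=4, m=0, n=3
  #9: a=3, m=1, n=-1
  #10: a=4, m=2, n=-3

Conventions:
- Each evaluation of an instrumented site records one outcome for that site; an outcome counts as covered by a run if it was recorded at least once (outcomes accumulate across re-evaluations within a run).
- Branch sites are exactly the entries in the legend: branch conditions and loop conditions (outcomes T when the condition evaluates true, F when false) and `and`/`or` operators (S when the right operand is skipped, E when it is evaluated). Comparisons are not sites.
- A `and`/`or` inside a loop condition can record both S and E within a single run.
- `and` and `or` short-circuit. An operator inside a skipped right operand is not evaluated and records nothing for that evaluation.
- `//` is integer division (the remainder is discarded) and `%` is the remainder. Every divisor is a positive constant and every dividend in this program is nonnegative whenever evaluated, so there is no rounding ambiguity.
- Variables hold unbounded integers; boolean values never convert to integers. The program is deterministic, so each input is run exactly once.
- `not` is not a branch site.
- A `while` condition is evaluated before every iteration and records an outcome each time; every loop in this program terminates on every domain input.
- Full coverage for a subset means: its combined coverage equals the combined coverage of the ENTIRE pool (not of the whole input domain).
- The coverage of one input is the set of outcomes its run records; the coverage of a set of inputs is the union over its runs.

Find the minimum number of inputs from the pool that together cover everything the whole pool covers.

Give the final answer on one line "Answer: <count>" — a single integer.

input #1 (a=3, m=2, n=2): events B2->E, B1->T, B2->S, B1->F, B3->F, B4->F, B6->S, B5->F, B7->T; covers B1=T, B1=F, B2=S, B2=E, B3=F, B4=F, B5=F, B6=S, B7=T
input #2 (a=5, m=1, n=3): events B2->E, B1->F, B3->T, B6->E, B5->F, B7->T; covers B1=F, B2=E, B3=T, B5=F, B6=E, B7=T
input #3 (a=5, m=1, n=-2): events B2->E, B1->T, B2->S, B1->F, B3->T, B6->S, B5->F, B7->T; covers B1=T, B1=F, B2=S, B2=E, B3=T, B5=F, B6=S, B7=T
input #4 (a=3, m=1, n=3): events B2->E, B1->T, B2->S, B1->F, B3->F, B4->F, B6->S, B5->F, B7->T; covers B1=T, B1=F, B2=S, B2=E, B3=F, B4=F, B5=F, B6=S, B7=T
input #5 (a=3, m=2, n=0): events B2->E, B1->T, B2->S, B1->F, B3->F, B4->F, B6->S, B5->F, B7->T; covers B1=T, B1=F, B2=S, B2=E, B3=F, B4=F, B5=F, B6=S, B7=T
input #6 (a=6, m=0, n=0): events B2->E, B1->T, B2->E, B1->T, B2->S, B1->F, B3->F, B4->T, B6->S, B5->F, B7->T; covers B1=T, B1=F, B2=S, B2=E, B3=F, B4=T, B5=F, B6=S, B7=T
input #7 (a=7, m=2, n=2): events B2->E, B1->T, B2->S, B1->F, B3->F, B4->F, B6->S, B5->F, B7->T; covers B1=T, B1=F, B2=S, B2=E, B3=F, B4=F, B5=F, B6=S, B7=T
input #8 (a=4, m=0, n=3): events B2->E, B1->T, B2->E, B1->T, B2->S, B1->F, B3->F, B4->T, B6->S, B5->F, B7->T; covers B1=T, B1=F, B2=S, B2=E, B3=F, B4=T, B5=F, B6=S, B7=T
input #9 (a=3, m=1, n=-1): events B2->E, B1->T, B2->S, B1->F, B3->F, B4->F, B6->S, B5->F, B7->T; covers B1=T, B1=F, B2=S, B2=E, B3=F, B4=F, B5=F, B6=S, B7=T
input #10 (a=4, m=2, n=-3): events B2->E, B1->T, B2->S, B1->F, B3->F, B4->F, B6->S, B5->F, B7->T; covers B1=T, B1=F, B2=S, B2=E, B3=F, B4=F, B5=F, B6=S, B7=T
together the pool reaches 12 outcomes: B1=T, B1=F, B2=S, B2=E, B3=T, B3=F, B4=T, B4=F, B5=F, B6=S, B6=E, B7=T
size 1 is not enough: best union over all size-1 subsets is 9/12
size 2 is not enough: best union over all size-2 subsets is 11/12
at size 3, {1, 2, 6} reaches all 12 outcomes; every lexicographically earlier size-3 subset fails

Answer: 3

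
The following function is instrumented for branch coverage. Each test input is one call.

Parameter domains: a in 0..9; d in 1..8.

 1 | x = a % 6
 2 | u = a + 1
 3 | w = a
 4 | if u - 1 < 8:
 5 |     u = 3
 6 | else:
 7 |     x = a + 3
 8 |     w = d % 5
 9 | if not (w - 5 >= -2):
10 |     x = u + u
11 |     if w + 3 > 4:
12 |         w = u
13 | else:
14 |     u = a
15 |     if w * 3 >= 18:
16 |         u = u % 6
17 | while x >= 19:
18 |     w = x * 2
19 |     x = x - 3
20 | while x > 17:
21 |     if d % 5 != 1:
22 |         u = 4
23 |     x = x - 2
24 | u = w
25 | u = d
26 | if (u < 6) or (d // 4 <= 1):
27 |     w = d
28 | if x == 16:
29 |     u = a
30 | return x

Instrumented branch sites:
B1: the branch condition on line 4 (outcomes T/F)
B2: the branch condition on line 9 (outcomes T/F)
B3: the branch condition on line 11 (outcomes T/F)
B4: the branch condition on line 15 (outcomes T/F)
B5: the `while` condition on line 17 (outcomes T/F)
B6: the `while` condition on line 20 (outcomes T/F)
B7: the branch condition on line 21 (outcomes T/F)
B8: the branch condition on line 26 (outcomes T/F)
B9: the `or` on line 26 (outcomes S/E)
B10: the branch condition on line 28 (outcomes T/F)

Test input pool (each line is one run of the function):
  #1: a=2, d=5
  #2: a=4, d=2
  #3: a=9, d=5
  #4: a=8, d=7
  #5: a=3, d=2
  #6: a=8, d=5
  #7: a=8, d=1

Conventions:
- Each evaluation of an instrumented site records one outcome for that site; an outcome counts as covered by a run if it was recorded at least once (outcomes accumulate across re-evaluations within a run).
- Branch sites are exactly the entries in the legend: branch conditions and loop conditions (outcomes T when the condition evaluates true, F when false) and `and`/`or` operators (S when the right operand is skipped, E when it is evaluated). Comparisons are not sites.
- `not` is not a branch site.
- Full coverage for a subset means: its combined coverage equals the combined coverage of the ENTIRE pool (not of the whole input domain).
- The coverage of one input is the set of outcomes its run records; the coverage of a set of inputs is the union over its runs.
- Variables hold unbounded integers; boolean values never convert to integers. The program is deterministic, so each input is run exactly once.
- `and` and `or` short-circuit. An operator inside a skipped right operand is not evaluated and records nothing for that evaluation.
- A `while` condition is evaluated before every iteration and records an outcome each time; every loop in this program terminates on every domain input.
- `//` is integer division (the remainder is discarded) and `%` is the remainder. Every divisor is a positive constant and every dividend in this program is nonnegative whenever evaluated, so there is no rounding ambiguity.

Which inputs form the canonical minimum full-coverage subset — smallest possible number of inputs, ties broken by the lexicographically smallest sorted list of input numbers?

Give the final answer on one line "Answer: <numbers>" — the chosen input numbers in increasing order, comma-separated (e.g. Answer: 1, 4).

run #1 (a=2, d=5) records B1=T, B2=T, B3=T, B5=F, B6=F, B8=T, B9=S, B10=F
run #2 (a=4, d=2) records B1=T, B2=F, B4=F, B5=F, B6=F, B8=T, B9=S, B10=F
run #3 (a=9, d=5) records B1=F, B2=T, B3=F, B5=T, B5=F, B6=F, B8=T, B9=S, B10=F
run #4 (a=8, d=7) records B1=F, B2=T, B3=T, B5=F, B6=T, B6=F, B7=T, B8=T, B9=E, B10=T
run #5 (a=3, d=2) records B1=T, B2=F, B4=F, B5=F, B6=F, B8=T, B9=S, B10=F
run #6 (a=8, d=5) records B1=F, B2=T, B3=F, B5=F, B6=T, B6=F, B7=T, B8=T, B9=S, B10=T
run #7 (a=8, d=1) records B1=F, B2=T, B3=F, B5=F, B6=T, B6=F, B7=F, B8=T, B9=S, B10=T
the full pool covers 18 outcomes: B1=T, B1=F, B2=T, B2=F, B3=T, B3=F, B4=F, B5=T, B5=F, B6=T, B6=F, B7=T, B7=F, B8=T, B9=S, B9=E, B10=T, B10=F
size 1 is not enough: best union over all size-1 subsets is 10/18
size 2 is not enough: best union over all size-2 subsets is 15/18
size 3 is not enough: best union over all size-3 subsets is 17/18
inputs {2, 3, 4, 7} (size 4) cover everything; no size-4 subset with a lexicographically smaller index list covers all 18

Answer: 2, 3, 4, 7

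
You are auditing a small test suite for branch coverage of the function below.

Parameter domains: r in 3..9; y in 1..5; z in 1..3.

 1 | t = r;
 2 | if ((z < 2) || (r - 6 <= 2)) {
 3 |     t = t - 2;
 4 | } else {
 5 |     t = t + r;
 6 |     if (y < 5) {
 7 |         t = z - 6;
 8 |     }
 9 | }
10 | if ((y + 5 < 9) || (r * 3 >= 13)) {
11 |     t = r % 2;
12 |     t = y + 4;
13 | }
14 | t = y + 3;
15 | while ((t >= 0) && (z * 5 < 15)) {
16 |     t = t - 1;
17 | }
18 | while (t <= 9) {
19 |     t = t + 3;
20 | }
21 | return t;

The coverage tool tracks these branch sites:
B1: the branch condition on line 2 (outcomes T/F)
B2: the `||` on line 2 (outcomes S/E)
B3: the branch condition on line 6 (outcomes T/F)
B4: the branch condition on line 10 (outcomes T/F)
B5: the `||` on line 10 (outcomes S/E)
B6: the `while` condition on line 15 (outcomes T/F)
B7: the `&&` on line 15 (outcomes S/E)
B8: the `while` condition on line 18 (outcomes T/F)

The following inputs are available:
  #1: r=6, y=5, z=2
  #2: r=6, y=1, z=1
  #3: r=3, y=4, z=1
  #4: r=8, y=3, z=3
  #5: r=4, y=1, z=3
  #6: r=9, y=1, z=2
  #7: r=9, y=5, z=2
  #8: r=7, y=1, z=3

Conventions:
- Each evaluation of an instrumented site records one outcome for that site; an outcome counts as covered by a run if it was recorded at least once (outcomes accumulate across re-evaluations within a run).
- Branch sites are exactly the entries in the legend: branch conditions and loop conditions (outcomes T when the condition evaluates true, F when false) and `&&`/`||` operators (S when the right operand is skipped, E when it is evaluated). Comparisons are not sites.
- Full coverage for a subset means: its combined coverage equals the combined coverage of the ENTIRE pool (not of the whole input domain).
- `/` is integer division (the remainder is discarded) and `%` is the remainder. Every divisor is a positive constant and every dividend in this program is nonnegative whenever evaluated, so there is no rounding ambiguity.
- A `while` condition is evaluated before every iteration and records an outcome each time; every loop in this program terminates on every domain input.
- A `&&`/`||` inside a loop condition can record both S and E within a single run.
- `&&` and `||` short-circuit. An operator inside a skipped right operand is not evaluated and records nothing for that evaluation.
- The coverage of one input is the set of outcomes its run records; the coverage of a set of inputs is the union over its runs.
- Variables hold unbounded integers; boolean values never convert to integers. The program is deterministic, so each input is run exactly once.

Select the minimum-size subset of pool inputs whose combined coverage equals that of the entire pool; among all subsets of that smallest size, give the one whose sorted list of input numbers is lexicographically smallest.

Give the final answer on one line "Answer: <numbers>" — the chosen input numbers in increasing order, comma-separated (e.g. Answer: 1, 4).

#1 (r=6, y=5, z=2) -> B2->E, B1->T, B5->E, B4->T, B7->E, B6->T, B7->E, B6->T, B7->E, B6->T, B7->E, B6->T, B7->E, B6->T, ...; covered: B1=T, B2=E, B4=T, B5=E, B6=T, B6=F, B7=S, B7=E, B8=T, B8=F
#2 (r=6, y=1, z=1) -> B2->S, B1->T, B5->S, B4->T, B7->E, B6->T, B7->E, B6->T, B7->E, B6->T, B7->E, B6->T, B7->E, B6->T, ...; covered: B1=T, B2=S, B4=T, B5=S, B6=T, B6=F, B7=S, B7=E, B8=T, B8=F
#3 (r=3, y=4, z=1) -> B2->S, B1->T, B5->E, B4->F, B7->E, B6->T, B7->E, B6->T, B7->E, B6->T, B7->E, B6->T, B7->E, B6->T, ...; covered: B1=T, B2=S, B4=F, B5=E, B6=T, B6=F, B7=S, B7=E, B8=T, B8=F
#4 (r=8, y=3, z=3) -> B2->E, B1->T, B5->S, B4->T, B7->E, B6->F, B8->T, B8->T, B8->F; covered: B1=T, B2=E, B4=T, B5=S, B6=F, B7=E, B8=T, B8=F
#5 (r=4, y=1, z=3) -> B2->E, B1->T, B5->S, B4->T, B7->E, B6->F, B8->T, B8->T, B8->F; covered: B1=T, B2=E, B4=T, B5=S, B6=F, B7=E, B8=T, B8=F
#6 (r=9, y=1, z=2) -> B2->E, B1->F, B3->T, B5->S, B4->T, B7->E, B6->T, B7->E, B6->T, B7->E, B6->T, B7->E, B6->T, B7->E, ...; covered: B1=F, B2=E, B3=T, B4=T, B5=S, B6=T, B6=F, B7=S, B7=E, B8=T, B8=F
#7 (r=9, y=5, z=2) -> B2->E, B1->F, B3->F, B5->E, B4->T, B7->E, B6->T, B7->E, B6->T, B7->E, B6->T, B7->E, B6->T, B7->E, ...; covered: B1=F, B2=E, B3=F, B4=T, B5=E, B6=T, B6=F, B7=S, B7=E, B8=T, B8=F
#8 (r=7, y=1, z=3) -> B2->E, B1->T, B5->S, B4->T, B7->E, B6->F, B8->T, B8->T, B8->F; covered: B1=T, B2=E, B4=T, B5=S, B6=F, B7=E, B8=T, B8=F
pool-wide coverage (16 outcomes): B1=T, B1=F, B2=S, B2=E, B3=T, B3=F, B4=T, B4=F, B5=S, B5=E, B6=T, B6=F, B7=S, B7=E, B8=T, B8=F
no size-1 subset reaches all 16 outcomes (best union: 11/16)
no size-2 subset reaches all 16 outcomes (best union: 15/16)
at size 3, {3, 6, 7} reaches all 16 outcomes; every lexicographically earlier size-3 subset fails

Answer: 3, 6, 7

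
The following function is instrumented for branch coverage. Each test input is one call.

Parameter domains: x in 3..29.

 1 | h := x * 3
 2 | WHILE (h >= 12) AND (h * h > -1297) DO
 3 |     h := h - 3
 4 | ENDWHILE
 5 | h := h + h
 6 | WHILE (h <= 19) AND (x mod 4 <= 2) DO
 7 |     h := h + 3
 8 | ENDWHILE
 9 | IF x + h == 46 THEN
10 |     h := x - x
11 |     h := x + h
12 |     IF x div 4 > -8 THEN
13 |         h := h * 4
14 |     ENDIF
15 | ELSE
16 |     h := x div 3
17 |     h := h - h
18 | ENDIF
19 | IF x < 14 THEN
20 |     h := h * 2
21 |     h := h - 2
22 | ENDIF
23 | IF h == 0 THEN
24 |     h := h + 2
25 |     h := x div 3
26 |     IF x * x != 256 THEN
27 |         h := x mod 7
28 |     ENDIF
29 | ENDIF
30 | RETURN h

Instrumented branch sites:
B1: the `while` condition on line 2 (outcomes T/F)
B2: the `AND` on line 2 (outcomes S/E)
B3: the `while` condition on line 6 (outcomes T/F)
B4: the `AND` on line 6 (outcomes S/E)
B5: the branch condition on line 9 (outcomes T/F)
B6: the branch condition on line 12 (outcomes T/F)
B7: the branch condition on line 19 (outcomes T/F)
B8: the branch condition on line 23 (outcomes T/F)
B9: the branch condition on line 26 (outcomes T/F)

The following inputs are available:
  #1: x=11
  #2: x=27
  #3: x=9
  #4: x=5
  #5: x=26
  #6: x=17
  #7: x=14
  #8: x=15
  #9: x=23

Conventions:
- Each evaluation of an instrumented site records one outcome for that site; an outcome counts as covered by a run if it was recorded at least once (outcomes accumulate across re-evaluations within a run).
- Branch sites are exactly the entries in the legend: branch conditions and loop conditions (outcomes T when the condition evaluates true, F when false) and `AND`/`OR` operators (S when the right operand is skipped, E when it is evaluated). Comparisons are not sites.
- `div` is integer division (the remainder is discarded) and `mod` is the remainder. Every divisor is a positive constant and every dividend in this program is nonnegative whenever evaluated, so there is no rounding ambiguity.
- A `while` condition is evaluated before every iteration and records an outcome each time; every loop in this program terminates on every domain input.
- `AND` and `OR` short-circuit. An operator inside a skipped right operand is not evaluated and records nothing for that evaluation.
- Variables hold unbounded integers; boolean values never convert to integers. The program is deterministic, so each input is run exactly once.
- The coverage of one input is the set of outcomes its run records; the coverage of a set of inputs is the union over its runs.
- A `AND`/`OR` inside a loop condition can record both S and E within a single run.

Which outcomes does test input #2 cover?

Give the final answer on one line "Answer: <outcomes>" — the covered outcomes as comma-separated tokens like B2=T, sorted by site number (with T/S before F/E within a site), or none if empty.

Event log for input #2 (x=27):
  B2->E, B1->T, B2->E, B1->T, B2->E, B1->T, B2->E, B1->T, B2->E, B1->T
  B2->E, B1->T, B2->E, B1->T, B2->E, B1->T, B2->E, B1->T, B2->E, B1->T
  B2->E, B1->T, B2->E, B1->T, B2->E, B1->T, B2->E, B1->T, B2->E, B1->T
  B2->E, B1->T, B2->E, B1->T, B2->E, B1->T, B2->E, B1->T, B2->E, B1->T
  B2->E, B1->T, B2->E, B1->T, B2->E, B1->T, B2->E, B1->T, B2->S, B1->F
  B4->E, B3->F, B5->F, B7->F, B8->T, B9->T
collecting distinct outcomes: B1=T, B1=F, B2=S, B2=E, B3=F, B4=E, B5=F, B7=F, B8=T, B9=T

Answer: B1=T, B1=F, B2=S, B2=E, B3=F, B4=E, B5=F, B7=F, B8=T, B9=T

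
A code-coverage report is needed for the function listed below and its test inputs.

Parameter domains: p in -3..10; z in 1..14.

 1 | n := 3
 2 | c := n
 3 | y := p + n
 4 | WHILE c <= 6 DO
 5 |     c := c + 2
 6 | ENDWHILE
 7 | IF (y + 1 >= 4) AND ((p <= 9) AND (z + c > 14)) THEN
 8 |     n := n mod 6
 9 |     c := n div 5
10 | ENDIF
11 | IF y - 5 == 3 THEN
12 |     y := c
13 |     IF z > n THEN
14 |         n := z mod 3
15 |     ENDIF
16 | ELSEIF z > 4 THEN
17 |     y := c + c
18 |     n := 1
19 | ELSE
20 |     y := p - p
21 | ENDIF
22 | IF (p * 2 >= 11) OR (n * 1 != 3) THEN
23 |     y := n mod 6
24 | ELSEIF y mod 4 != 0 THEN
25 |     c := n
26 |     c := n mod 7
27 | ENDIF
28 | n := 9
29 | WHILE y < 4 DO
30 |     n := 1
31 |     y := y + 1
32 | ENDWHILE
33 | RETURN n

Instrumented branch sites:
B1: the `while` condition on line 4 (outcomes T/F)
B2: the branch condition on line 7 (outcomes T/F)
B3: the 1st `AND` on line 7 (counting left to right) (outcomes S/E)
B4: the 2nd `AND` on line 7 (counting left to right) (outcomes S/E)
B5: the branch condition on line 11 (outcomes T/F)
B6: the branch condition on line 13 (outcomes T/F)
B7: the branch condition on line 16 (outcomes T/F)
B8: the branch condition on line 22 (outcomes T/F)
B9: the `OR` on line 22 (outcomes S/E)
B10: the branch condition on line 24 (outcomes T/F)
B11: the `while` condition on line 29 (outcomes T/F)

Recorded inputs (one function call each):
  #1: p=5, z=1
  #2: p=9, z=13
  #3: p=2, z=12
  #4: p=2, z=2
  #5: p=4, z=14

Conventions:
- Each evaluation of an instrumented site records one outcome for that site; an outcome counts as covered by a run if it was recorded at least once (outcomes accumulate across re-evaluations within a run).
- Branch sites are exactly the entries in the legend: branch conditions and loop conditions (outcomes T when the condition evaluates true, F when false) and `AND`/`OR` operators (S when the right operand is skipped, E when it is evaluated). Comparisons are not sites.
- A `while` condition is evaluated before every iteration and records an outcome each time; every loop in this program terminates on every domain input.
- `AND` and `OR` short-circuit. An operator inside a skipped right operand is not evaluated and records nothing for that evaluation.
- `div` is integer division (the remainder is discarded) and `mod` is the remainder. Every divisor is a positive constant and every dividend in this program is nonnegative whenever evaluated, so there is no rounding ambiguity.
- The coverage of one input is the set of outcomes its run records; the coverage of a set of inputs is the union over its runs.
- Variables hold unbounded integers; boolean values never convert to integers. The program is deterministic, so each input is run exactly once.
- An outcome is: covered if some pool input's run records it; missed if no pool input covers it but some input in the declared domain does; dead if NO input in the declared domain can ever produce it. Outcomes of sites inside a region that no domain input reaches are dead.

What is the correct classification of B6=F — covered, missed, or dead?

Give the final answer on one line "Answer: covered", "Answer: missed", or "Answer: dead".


B6=F is recorded by pool input(s) 1 -> covered
Answer: covered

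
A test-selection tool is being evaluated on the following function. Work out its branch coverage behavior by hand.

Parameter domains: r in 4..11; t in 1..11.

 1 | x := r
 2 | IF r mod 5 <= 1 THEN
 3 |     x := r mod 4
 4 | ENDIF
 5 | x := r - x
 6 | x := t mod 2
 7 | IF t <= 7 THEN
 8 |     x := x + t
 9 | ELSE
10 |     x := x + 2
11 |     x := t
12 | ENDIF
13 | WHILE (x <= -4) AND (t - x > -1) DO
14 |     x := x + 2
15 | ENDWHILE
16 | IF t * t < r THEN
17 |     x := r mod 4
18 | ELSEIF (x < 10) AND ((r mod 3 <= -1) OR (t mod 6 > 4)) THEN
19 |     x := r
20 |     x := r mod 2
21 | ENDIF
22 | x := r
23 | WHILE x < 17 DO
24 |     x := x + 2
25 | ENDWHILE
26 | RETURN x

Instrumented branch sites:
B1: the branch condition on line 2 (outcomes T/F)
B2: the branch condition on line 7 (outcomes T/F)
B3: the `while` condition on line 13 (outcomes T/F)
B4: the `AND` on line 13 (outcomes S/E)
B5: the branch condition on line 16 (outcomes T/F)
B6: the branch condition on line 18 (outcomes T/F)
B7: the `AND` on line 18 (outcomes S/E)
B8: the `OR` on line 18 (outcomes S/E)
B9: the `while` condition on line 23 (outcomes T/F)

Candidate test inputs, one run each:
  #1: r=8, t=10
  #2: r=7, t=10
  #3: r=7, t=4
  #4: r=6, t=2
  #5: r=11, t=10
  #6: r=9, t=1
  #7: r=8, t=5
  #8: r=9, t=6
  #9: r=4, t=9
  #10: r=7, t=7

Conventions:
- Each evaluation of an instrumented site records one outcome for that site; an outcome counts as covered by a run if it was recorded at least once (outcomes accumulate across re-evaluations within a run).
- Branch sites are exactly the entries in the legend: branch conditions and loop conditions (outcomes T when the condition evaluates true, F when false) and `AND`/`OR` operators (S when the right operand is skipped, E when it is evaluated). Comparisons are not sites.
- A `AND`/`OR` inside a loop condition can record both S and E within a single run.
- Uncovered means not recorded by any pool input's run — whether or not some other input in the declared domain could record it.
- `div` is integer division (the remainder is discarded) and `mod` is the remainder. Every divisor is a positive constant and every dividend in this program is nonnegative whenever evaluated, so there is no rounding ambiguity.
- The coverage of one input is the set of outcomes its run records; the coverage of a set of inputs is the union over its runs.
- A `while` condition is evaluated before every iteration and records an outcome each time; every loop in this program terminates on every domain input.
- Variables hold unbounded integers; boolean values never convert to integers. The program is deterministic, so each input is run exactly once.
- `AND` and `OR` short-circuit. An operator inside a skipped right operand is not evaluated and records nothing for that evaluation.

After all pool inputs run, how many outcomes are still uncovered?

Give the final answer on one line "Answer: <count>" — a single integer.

input #1 (r=8, t=10): events B1->F, B2->F, B4->S, B3->F, B5->F, B7->S, B6->F, B9->T, B9->T, B9->T, B9->T, B9->T, B9->F; covers B1=F, B2=F, B3=F, B4=S, B5=F, B6=F, B7=S, B9=T, B9=F
input #2 (r=7, t=10): events B1->F, B2->F, B4->S, B3->F, B5->F, B7->S, B6->F, B9->T, B9->T, B9->T, B9->T, B9->T, B9->F; covers B1=F, B2=F, B3=F, B4=S, B5=F, B6=F, B7=S, B9=T, B9=F
input #3 (r=7, t=4): events B1->F, B2->T, B4->S, B3->F, B5->F, B7->E, B8->E, B6->F, B9->T, B9->T, B9->T, B9->T, B9->T, B9->F; covers B1=F, B2=T, B3=F, B4=S, B5=F, B6=F, B7=E, B8=E, B9=T, B9=F
input #4 (r=6, t=2): events B1->T, B2->T, B4->S, B3->F, B5->T, B9->T, B9->T, B9->T, B9->T, B9->T, B9->T, B9->F; covers B1=T, B2=T, B3=F, B4=S, B5=T, B9=T, B9=F
input #5 (r=11, t=10): events B1->T, B2->F, B4->S, B3->F, B5->F, B7->S, B6->F, B9->T, B9->T, B9->T, B9->F; covers B1=T, B2=F, B3=F, B4=S, B5=F, B6=F, B7=S, B9=T, B9=F
input #6 (r=9, t=1): events B1->F, B2->T, B4->S, B3->F, B5->T, B9->T, B9->T, B9->T, B9->T, B9->F; covers B1=F, B2=T, B3=F, B4=S, B5=T, B9=T, B9=F
input #7 (r=8, t=5): events B1->F, B2->T, B4->S, B3->F, B5->F, B7->E, B8->E, B6->T, B9->T, B9->T, B9->T, B9->T, B9->T, B9->F; covers B1=F, B2=T, B3=F, B4=S, B5=F, B6=T, B7=E, B8=E, B9=T, B9=F
input #8 (r=9, t=6): events B1->F, B2->T, B4->S, B3->F, B5->F, B7->E, B8->E, B6->F, B9->T, B9->T, B9->T, B9->T, B9->F; covers B1=F, B2=T, B3=F, B4=S, B5=F, B6=F, B7=E, B8=E, B9=T, B9=F
input #9 (r=4, t=9): events B1->F, B2->F, B4->S, B3->F, B5->F, B7->E, B8->E, B6->F, B9->T, B9->T, B9->T, B9->T, B9->T, B9->T, ...; covers B1=F, B2=F, B3=F, B4=S, B5=F, B6=F, B7=E, B8=E, B9=T, B9=F
input #10 (r=7, t=7): events B1->F, B2->T, B4->S, B3->F, B5->F, B7->E, B8->E, B6->F, B9->T, B9->T, B9->T, B9->T, B9->T, B9->F; covers B1=F, B2=T, B3=F, B4=S, B5=F, B6=F, B7=E, B8=E, B9=T, B9=F
union over the pool: B1=T, B1=F, B2=T, B2=F, B3=F, B4=S, B5=T, B5=F, B6=T, B6=F, B7=S, B7=E, B8=E, B9=T, B9=F
uncovered (3 of 18): B3=T, B4=E, B8=S

Answer: 3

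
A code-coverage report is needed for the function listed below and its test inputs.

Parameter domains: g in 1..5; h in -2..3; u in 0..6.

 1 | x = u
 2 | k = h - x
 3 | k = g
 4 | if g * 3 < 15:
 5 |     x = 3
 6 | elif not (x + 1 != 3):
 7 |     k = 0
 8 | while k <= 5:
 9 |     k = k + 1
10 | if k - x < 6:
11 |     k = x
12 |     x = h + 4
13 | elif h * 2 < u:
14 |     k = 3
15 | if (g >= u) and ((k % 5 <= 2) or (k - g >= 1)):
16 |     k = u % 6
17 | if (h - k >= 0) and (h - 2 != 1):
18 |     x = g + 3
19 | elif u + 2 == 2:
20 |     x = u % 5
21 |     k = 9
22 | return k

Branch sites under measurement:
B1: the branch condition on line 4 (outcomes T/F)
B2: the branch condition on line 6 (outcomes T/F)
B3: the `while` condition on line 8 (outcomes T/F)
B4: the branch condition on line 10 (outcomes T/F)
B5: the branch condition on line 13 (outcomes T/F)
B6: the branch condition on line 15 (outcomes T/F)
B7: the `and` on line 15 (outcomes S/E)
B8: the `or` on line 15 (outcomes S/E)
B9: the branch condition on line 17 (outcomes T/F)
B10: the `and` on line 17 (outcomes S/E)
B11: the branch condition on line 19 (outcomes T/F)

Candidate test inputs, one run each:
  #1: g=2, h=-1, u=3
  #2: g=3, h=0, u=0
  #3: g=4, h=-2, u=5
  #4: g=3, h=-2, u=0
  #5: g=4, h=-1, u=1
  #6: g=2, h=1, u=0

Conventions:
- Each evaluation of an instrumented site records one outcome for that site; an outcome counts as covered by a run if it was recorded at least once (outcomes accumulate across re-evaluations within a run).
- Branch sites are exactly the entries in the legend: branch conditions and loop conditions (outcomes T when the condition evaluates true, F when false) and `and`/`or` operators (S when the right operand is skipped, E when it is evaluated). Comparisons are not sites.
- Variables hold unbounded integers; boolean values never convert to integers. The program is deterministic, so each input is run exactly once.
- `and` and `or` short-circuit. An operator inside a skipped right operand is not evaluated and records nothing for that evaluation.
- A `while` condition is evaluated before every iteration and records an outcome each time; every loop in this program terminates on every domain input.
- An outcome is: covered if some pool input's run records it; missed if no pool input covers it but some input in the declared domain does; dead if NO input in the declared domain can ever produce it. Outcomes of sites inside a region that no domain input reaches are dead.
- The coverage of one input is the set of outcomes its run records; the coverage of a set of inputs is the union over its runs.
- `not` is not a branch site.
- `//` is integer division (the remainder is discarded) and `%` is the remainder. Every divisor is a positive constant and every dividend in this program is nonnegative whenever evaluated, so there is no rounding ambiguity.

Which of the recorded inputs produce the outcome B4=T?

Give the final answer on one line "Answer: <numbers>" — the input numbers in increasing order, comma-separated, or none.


input #1 (g=2, h=-1, u=3): covers B4=T
input #2 (g=3, h=0, u=0): covers B4=T
input #3 (g=4, h=-2, u=5): covers B4=T
input #4 (g=3, h=-2, u=0): covers B4=T
input #5 (g=4, h=-1, u=1): covers B4=T
input #6 (g=2, h=1, u=0): covers B4=T
Answer: 1, 2, 3, 4, 5, 6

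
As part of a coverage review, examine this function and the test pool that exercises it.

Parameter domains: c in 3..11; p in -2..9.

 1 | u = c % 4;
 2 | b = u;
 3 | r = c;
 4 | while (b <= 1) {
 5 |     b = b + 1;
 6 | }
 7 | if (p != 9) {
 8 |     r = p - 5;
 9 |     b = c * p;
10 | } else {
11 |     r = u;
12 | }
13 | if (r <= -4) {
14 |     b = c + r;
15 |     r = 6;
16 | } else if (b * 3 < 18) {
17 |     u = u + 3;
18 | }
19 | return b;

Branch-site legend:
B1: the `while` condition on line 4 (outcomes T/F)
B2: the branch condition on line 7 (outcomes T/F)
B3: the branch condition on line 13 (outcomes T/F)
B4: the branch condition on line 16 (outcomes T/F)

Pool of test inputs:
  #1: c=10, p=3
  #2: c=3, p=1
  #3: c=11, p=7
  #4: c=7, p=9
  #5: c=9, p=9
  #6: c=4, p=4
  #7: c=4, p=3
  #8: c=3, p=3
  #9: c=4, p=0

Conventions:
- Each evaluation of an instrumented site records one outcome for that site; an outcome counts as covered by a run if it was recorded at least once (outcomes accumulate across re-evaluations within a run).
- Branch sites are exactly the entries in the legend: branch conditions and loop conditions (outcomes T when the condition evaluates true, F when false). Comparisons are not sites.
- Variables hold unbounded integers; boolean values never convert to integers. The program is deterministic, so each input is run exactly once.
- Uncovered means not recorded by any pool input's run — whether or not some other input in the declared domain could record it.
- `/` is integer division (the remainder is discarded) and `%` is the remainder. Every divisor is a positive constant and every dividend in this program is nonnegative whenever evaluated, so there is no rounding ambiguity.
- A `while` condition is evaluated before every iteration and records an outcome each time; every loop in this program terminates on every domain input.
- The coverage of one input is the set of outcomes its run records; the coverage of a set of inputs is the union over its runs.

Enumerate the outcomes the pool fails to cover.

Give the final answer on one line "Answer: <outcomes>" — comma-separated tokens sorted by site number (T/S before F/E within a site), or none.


test 1 (c=10, p=3) fires B1->F, B2->T, B3->F, B4->F; hits B1=F, B2=T, B3=F, B4=F
test 2 (c=3, p=1) fires B1->F, B2->T, B3->T; hits B1=F, B2=T, B3=T
test 3 (c=11, p=7) fires B1->F, B2->T, B3->F, B4->F; hits B1=F, B2=T, B3=F, B4=F
test 4 (c=7, p=9) fires B1->F, B2->F, B3->F, B4->T; hits B1=F, B2=F, B3=F, B4=T
test 5 (c=9, p=9) fires B1->T, B1->F, B2->F, B3->F, B4->T; hits B1=T, B1=F, B2=F, B3=F, B4=T
test 6 (c=4, p=4) fires B1->T, B1->T, B1->F, B2->T, B3->F, B4->F; hits B1=T, B1=F, B2=T, B3=F, B4=F
test 7 (c=4, p=3) fires B1->T, B1->T, B1->F, B2->T, B3->F, B4->F; hits B1=T, B1=F, B2=T, B3=F, B4=F
test 8 (c=3, p=3) fires B1->F, B2->T, B3->F, B4->F; hits B1=F, B2=T, B3=F, B4=F
test 9 (c=4, p=0) fires B1->T, B1->T, B1->F, B2->T, B3->T; hits B1=T, B1=F, B2=T, B3=T
union over the pool: B1=T, B1=F, B2=T, B2=F, B3=T, B3=F, B4=T, B4=F
uncovered (0 of 8): none
Answer: none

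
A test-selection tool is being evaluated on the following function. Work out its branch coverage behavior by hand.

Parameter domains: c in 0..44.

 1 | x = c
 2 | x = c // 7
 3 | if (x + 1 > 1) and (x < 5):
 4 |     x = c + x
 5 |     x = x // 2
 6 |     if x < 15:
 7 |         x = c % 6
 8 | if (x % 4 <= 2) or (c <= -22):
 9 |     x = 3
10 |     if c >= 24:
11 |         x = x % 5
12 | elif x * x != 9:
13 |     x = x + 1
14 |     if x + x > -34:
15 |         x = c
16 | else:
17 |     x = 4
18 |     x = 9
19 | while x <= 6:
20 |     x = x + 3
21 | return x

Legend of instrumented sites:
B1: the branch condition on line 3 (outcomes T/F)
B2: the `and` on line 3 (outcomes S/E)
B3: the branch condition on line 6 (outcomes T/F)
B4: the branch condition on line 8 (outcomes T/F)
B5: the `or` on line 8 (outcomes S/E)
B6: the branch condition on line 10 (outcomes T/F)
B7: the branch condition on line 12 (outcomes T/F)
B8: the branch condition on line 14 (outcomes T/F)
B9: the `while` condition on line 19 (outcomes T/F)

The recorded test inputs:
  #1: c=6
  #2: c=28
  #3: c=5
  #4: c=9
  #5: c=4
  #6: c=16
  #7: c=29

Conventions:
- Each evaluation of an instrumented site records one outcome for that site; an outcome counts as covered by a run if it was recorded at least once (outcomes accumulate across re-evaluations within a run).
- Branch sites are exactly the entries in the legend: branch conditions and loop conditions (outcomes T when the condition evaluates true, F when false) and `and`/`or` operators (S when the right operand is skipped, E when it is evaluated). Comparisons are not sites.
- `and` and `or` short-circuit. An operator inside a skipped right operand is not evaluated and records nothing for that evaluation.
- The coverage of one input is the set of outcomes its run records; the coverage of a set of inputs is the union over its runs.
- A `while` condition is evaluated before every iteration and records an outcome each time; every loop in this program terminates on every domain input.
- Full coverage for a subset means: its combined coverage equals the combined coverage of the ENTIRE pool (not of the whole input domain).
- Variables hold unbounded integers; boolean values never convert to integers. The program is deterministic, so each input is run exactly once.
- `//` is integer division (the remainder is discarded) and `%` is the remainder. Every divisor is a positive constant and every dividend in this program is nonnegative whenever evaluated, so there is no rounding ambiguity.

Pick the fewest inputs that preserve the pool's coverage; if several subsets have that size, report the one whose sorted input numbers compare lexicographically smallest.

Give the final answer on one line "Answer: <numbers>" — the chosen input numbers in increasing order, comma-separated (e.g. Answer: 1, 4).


input #1 (c=6): covers B1=F, B2=S, B4=T, B5=S, B6=F, B9=T, B9=F
input #2 (c=28): covers B1=T, B2=E, B3=F, B4=T, B5=S, B6=T, B9=T, B9=F
input #3 (c=5): covers B1=F, B2=S, B4=T, B5=S, B6=F, B9=T, B9=F
input #4 (c=9): covers B1=T, B2=E, B3=T, B4=F, B5=E, B7=F, B9=F
input #5 (c=4): covers B1=F, B2=S, B4=T, B5=S, B6=F, B9=T, B9=F
input #6 (c=16): covers B1=T, B2=E, B3=T, B4=T, B5=S, B6=F, B9=T, B9=F
input #7 (c=29): covers B1=T, B2=E, B3=F, B4=T, B5=S, B6=T, B9=T, B9=F
pool-wide coverage (15 outcomes): B1=T, B1=F, B2=S, B2=E, B3=T, B3=F, B4=T, B4=F, B5=S, B5=E, B6=T, B6=F, B7=F, B9=T, B9=F
every size-1 subset falls short of the 15 outcomes (best: 8/15)
every size-2 subset falls short of the 15 outcomes (best: 13/15)
the canonical winner is {1, 2, 4}: size 3, full 15-outcome coverage, earliest index list among size-3 covers
Answer: 1, 2, 4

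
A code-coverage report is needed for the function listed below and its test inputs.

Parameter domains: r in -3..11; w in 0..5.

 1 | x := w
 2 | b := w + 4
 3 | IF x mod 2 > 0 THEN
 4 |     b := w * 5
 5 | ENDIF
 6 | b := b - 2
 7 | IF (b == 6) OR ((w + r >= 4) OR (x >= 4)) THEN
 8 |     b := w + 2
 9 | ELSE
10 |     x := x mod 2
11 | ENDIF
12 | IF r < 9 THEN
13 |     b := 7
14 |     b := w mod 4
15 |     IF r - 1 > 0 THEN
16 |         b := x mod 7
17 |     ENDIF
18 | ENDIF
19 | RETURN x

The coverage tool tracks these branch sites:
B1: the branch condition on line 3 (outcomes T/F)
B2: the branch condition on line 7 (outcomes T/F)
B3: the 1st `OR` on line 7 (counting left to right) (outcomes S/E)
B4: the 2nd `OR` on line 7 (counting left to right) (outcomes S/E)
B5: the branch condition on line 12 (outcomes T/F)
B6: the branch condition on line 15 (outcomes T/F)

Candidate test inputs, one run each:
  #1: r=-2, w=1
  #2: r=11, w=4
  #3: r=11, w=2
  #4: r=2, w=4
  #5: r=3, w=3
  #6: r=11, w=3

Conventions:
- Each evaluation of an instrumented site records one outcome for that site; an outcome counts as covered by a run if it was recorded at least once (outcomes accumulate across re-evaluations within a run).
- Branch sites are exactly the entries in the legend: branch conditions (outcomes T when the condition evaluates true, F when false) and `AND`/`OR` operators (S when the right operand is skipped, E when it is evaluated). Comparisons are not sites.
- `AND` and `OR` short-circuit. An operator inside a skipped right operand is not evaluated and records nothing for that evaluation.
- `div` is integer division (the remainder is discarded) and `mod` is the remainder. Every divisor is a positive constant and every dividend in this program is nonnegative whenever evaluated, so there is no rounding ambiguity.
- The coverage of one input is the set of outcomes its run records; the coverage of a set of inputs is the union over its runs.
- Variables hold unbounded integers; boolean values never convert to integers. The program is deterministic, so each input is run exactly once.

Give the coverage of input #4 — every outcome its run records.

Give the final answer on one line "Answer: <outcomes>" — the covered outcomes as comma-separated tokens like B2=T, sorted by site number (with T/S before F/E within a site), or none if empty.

Event log for input #4 (r=2, w=4):
  B1->F, B3->S, B2->T, B5->T, B6->T
collecting distinct outcomes: B1=F, B2=T, B3=S, B5=T, B6=T

Answer: B1=F, B2=T, B3=S, B5=T, B6=T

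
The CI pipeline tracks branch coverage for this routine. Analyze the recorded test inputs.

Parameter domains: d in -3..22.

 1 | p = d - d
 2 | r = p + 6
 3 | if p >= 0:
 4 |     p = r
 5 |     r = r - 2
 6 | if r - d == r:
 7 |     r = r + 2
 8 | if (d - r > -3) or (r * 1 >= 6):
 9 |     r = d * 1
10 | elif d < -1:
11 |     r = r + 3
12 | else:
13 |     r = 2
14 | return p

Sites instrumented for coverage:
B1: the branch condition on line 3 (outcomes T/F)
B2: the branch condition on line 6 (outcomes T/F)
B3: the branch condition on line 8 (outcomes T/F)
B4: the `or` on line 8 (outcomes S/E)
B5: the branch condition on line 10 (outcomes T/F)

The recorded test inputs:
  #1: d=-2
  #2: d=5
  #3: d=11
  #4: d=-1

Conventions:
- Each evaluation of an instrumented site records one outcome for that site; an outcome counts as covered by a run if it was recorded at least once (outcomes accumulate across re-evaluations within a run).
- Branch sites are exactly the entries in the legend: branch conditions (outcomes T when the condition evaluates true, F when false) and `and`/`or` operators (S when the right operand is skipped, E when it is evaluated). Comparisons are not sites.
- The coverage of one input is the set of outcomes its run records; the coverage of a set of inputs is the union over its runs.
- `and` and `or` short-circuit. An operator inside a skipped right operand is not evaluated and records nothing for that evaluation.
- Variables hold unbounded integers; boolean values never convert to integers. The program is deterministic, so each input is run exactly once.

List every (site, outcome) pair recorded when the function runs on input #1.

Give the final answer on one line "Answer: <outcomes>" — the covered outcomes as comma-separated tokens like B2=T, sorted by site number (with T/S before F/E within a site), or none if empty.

Tracing the run of input #1 (d=-2):
  B1->T, B2->F, B4->E, B3->F, B5->T
as a set, this run covers: B1=T, B2=F, B3=F, B4=E, B5=T

Answer: B1=T, B2=F, B3=F, B4=E, B5=T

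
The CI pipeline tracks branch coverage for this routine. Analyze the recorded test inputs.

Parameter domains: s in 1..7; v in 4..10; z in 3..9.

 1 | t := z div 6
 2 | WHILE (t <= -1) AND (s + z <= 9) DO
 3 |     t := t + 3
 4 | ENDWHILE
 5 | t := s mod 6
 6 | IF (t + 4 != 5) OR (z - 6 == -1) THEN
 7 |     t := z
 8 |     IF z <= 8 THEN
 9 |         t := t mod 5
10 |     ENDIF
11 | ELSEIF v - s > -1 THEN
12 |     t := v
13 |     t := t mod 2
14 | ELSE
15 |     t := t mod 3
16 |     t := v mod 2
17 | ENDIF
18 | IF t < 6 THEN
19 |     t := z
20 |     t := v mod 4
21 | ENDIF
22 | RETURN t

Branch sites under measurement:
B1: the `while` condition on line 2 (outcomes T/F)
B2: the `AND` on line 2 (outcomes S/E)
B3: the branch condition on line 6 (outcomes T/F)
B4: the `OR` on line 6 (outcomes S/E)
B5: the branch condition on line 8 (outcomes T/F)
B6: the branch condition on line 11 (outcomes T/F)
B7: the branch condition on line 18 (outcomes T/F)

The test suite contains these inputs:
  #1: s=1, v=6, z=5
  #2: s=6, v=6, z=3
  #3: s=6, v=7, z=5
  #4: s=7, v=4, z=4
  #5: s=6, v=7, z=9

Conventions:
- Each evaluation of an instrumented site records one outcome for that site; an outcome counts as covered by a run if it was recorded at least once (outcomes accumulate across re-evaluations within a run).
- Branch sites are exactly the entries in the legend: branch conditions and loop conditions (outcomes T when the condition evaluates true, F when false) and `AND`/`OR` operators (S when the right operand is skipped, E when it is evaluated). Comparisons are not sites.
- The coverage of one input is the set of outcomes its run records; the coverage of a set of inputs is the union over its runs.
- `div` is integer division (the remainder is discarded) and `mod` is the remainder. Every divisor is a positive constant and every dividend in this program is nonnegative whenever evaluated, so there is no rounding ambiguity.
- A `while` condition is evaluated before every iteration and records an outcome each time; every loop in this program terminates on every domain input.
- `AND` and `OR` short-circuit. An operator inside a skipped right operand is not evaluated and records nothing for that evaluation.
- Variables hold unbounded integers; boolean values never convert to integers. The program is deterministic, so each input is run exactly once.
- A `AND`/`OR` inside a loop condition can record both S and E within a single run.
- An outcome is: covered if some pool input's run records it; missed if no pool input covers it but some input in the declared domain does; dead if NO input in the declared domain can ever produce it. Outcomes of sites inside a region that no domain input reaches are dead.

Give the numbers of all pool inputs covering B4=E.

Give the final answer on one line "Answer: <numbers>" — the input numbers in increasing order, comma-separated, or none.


input #1 (s=1, v=6, z=5): covers B4=E
input #2 (s=6, v=6, z=3): misses B4=E
input #3 (s=6, v=7, z=5): misses B4=E
input #4 (s=7, v=4, z=4): covers B4=E
input #5 (s=6, v=7, z=9): misses B4=E
Answer: 1, 4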